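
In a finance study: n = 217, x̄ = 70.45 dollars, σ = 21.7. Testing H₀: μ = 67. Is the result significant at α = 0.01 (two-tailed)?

z = (70.45 - 67)/(21.7/√217) = 2.342. Since |z| ≤ 2.576, not significant at α = 0.01.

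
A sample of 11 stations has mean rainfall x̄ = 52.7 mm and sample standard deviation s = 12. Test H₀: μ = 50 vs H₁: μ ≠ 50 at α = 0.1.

t = (x̄ - μ₀)/(s/√n) = (52.7 - 50)/(12/√11) = 0.746. df = 10, critical t = ±1.812. Fail to reject H₀.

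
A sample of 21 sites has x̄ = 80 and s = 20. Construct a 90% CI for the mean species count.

CI = x̄ ± t*(s/√n) = 80 ± 1.725(20/√21) = (72.47, 87.53)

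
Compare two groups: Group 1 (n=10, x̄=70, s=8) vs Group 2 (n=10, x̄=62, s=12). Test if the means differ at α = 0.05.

Pooled sp = 10.2. t = 1.754, df = 18. Critical t = ±2.101. Fail to reject H₀.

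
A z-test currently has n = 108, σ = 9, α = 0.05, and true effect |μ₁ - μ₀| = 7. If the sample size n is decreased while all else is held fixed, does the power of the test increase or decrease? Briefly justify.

Power decreases: a smaller n inflates the standard error σ/√n, pulling the sampling distribution under H₁ back toward the critical value.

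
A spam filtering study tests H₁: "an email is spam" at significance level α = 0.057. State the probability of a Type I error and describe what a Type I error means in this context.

P(Type I error) = α = 0.057. A Type I error is rejecting H₀ when H₀ is actually true (false positive) — here, concluding that an email is spam when in fact this is not the case. Consequence: a legitimate email is sent to the spam folder and the user misses it.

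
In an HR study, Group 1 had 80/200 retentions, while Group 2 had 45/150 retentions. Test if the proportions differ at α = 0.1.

p̂₁ = 0.4, p̂₂ = 0.3, pooled p̂ = 0.357. z = 1.932. Critical: ±1.645. Reject H₀.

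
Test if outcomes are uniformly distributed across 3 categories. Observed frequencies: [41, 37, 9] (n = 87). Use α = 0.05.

Expected = 29 each. χ² = Σ(O-E)²/E = 20.966. df = 2, critical value = 5.991. Reject H₀.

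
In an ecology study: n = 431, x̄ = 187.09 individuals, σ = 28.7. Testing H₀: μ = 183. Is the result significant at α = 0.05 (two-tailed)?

z = (187.09 - 183)/(28.7/√431) = 2.959. Since |z| > 1.96, significant at α = 0.05.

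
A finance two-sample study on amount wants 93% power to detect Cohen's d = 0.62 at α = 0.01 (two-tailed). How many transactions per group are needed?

z_{α/2} = 2.576, z_β = Φ⁻¹(0.93) = 1.476. For medium effect (d = 0.62): n per group = 2(z_{α/2} + z_β)²/d² = 2(2.576 + 1.476)²/0.62² = 85.4 → 86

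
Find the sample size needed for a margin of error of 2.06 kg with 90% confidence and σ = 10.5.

n = (z*σ/E)² = (1.645×10.5/2.06)² = 70.3 → n = 71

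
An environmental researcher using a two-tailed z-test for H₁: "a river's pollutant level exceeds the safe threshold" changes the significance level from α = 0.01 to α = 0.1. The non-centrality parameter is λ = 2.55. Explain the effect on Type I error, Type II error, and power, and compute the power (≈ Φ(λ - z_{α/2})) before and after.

Increasing α from 0.01 to 0.1:
• Type I error rate increases (α is the Type I rate by definition).
• Critical value moves from z_{α/2} = 2.576 to 1.645, so power = Φ(λ - z_{α/2}) goes from Φ(2.55 - 2.576) = 0.49 to Φ(2.55 - 1.645) = 0.817.
• Type II error rate β = 1 - power therefore decreases (0.51 → 0.183).
Appropriate when false negatives are costly — here, allowing unsafe pollution to continue.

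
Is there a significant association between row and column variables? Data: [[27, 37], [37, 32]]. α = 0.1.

χ² = 1.739. df = 1, critical = 2.706. Fail to reject H₀. No evidence of dependence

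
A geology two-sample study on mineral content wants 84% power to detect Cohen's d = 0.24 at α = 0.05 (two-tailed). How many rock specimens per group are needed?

z_{α/2} = 1.96, z_β = Φ⁻¹(0.84) = 0.994. For small effect (d = 0.24): n per group = 2(z_{α/2} + z_β)²/d² = 2(1.96 + 0.994)²/0.24² = 303.0 → 303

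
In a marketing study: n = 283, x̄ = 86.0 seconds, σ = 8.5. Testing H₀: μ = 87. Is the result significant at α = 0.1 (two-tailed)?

z = (86.0 - 87)/(8.5/√283) = -1.979. Since |z| > 1.645, significant at α = 0.1.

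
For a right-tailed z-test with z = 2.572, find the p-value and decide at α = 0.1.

p = P(Z > 2.572) = 1 - Φ(2.572) ≈ 0.0051. Since p < 0.1, reject H₀ (significant) at α = 0.1.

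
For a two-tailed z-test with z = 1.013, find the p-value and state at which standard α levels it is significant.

p = 2·P(Z > |1.013|) = 2·(1 - Φ(1.013)) ≈ 0.3111. Not significant at any standard level.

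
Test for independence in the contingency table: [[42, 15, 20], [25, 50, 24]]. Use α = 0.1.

χ² = 21.103. df = 2, critical = 4.605. Reject H₀. Variables are dependent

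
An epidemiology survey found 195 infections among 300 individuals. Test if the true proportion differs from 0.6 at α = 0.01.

p̂ = 0.65, p₀ = 0.6. z = (p̂ - p₀)/√(p₀(1-p₀)/n) = 1.768. Critical: ±2.576. Fail to reject H₀.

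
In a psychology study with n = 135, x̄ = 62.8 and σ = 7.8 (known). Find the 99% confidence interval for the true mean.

CI = x̄ ± z*(σ/√n) = 62.8 ± 2.576(7.8/√135) = 62.8 ± 1.73 = (61.07, 64.53)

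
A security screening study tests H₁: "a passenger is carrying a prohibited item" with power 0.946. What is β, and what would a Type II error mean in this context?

β = 1 - power = 1 - 0.946 = 0.054. A Type II error is failing to reject H₀ when H₀ is false (false negative) — here, failing to conclude that a passenger is carrying a prohibited item when in fact it is true. Consequence: letting a prohibited item through — security breach.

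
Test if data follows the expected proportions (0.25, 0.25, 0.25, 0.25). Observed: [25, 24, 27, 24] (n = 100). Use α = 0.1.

Expected: [25.0, 25.0, 25.0, 25.0]. χ² = 0.24. df = 3, critical = 6.251. Fail to reject H₀.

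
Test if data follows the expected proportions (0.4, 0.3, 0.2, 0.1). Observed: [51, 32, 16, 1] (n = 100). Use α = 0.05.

Expected: [40.0, 30.0, 20.0, 10.0]. χ² = 12.058. df = 3, critical = 7.815. Reject H₀.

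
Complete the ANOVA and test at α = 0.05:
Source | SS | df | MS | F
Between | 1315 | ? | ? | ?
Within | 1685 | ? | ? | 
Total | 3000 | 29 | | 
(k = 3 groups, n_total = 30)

df_between = 2, df_within = 27. MS_between = 657.5, MS_within = 62.41. F = 10.536, F_crit ≈ 3.354. Reject H₀.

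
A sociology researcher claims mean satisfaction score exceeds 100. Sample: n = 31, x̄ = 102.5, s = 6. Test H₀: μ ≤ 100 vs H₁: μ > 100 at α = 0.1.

t = (102.5 - 100)/(6/√31) = 2.32, df = 30. Critical t = 1.31. Reject H₀.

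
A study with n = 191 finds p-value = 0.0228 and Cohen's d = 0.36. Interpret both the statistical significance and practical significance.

Statistically significant (p = 0.0228 < 0.05). Cohen's d = 0.36 indicates a small effect size. Both statistical and practical significance should be considered.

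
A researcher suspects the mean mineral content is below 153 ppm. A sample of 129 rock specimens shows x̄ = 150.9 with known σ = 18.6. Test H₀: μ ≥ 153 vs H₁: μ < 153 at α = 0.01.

z = -1.282. Critical value: -2.33. Fail to reject H₀.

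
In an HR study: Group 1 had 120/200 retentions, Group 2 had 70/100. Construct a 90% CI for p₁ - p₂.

p̂₁ = 0.6, p̂₂ = 0.7. Difference = -0.1. CI = (-0.194, -0.006)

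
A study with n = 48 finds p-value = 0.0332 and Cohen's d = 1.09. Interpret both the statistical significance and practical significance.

Statistically significant (p = 0.0332 < 0.05). Cohen's d = 1.09 indicates a large effect size. Both statistical and practical significance should be considered.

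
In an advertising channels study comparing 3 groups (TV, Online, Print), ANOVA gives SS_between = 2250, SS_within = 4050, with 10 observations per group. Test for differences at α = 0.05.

df_between = 2, df_within = 27. F = MS_between/MS_within = 1125.0/150.0 = 7.5. F_crit ≈ 3.354. Reject H₀. At least one mean differs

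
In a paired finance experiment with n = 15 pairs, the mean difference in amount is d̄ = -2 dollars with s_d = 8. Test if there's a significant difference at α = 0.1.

t = d̄/(s_d/√n) = -2/(8/√15) = -0.968. df = 14, critical t = ±1.761. Fail to reject H₀.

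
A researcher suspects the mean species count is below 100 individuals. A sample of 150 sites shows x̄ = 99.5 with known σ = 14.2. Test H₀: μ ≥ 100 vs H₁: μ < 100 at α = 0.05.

z = -0.431. Critical value: -1.645. Fail to reject H₀.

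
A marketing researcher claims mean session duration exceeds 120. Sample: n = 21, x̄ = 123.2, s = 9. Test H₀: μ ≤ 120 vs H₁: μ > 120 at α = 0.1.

t = (123.2 - 120)/(9/√21) = 1.629, df = 20. Critical t = 1.325. Reject H₀.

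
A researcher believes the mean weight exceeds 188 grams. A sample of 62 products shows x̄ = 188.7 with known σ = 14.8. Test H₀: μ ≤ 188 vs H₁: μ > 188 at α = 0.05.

z = 0.372. Critical value: 1.645. Fail to reject H₀.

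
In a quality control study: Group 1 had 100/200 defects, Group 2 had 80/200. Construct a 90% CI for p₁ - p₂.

p̂₁ = 0.5, p̂₂ = 0.4. Difference = 0.1. CI = (0.019, 0.181)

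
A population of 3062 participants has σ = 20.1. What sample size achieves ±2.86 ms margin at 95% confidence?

Without FPC: n₀ = (1.96×20.1/2.86)² = 189.746. With FPC: n = n₀N/(n₀+N-1) = 178.7 → n = 179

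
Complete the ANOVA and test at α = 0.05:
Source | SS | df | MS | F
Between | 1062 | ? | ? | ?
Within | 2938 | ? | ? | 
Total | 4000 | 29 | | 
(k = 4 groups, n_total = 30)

df_between = 3, df_within = 26. MS_between = 354.0, MS_within = 113.0. F = 3.133, F_crit ≈ 2.975. Reject H₀.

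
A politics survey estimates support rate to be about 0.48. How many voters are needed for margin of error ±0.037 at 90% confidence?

n = z²p(1-p)/E² = 1.645²×0.48×0.52/0.037² = 493.4 → n = 494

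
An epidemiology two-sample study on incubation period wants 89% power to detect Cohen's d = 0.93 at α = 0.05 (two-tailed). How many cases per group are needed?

z_{α/2} = 1.96, z_β = Φ⁻¹(0.89) = 1.227. For large effect (d = 0.93): n per group = 2(z_{α/2} + z_β)²/d² = 2(1.96 + 1.227)²/0.93² = 23.5 → 24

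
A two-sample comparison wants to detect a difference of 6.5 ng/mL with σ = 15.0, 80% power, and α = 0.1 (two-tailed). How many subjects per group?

n per group = 2(z_α/2 + z_β)²σ²/d² = 2×(1.645 + 0.84)²×15.0²/6.5² = 65.8 → n = 66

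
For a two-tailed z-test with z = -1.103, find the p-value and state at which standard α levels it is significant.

p = 2·P(Z > |-1.103|) = 2·(1 - Φ(1.103)) ≈ 0.27. Not significant at any standard level.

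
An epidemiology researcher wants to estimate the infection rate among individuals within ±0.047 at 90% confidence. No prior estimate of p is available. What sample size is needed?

Conservative approach: use p = 0.5 (maximizes p(1-p) = 0.25). n = z²(0.25)/E² = 1.645²×0.25/0.047² = 306.2 → n = 307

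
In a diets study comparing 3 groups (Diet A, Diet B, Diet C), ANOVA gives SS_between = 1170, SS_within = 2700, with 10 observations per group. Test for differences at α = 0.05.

df_between = 2, df_within = 27. F = MS_between/MS_within = 585.0/100.0 = 5.85. F_crit ≈ 3.354. Reject H₀. At least one mean differs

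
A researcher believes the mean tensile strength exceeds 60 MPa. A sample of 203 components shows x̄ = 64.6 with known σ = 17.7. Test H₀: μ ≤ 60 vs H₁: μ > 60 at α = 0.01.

z = 3.703. Critical value: 2.33. Reject H₀.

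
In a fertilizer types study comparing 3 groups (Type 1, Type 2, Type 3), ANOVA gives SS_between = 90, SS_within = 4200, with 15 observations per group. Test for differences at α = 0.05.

df_between = 2, df_within = 42. F = MS_between/MS_within = 45.0/100.0 = 0.45. F_crit ≈ 3.22. Fail to reject H₀.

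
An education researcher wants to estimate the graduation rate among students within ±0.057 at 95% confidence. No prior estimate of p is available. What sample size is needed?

Conservative approach: use p = 0.5 (maximizes p(1-p) = 0.25). n = z²(0.25)/E² = 1.96²×0.25/0.057² = 295.6 → n = 296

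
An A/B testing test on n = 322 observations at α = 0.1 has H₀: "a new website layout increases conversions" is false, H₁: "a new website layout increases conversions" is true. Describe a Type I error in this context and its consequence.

Type I error: rejecting H₀ when it is true — concluding that a new website layout increases conversions when in fact it is not. Consequence: rolling out a layout that doesn't actually help — wasted engineering effort.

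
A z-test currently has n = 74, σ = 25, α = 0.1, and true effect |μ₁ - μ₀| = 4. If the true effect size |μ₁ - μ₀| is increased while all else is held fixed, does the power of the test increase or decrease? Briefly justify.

Power increases: a larger true effect increases the non-centrality λ = |μ₁ - μ₀|/(σ/√n).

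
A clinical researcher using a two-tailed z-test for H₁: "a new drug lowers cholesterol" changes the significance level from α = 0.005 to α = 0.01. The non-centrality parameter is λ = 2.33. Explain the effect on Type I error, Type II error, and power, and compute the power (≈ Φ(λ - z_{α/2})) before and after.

Increasing α from 0.005 to 0.01:
• Type I error rate increases (α is the Type I rate by definition).
• Critical value moves from z_{α/2} = 2.807 to 2.576, so power = Φ(λ - z_{α/2}) goes from Φ(2.33 - 2.807) = 0.317 to Φ(2.33 - 2.576) = 0.403.
• Type II error rate β = 1 - power therefore decreases (0.683 → 0.597).
Appropriate when false negatives are costly — here, shelving an effective drug — patients miss out on a treatment that would have helped.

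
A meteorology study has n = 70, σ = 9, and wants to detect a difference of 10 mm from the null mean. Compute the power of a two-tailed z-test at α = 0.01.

SE = σ/√n = 9/√70 = 1.076. Non-centrality λ = d/SE = 10/1.076 = 9.296. Power ≈ Φ(λ - z_{α/2}) = Φ(9.296 - 2.576) = Φ(6.72) = 1.0.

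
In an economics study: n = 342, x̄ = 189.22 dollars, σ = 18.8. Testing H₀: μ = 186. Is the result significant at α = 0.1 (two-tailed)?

z = (189.22 - 186)/(18.8/√342) = 3.167. Since |z| > 1.645, significant at α = 0.1.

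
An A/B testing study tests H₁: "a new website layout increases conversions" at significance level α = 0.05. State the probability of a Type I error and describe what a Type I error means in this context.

P(Type I error) = α = 0.05. A Type I error is rejecting H₀ when H₀ is actually true (false positive) — here, concluding that a new website layout increases conversions when in fact this is not the case. Consequence: rolling out a layout that doesn't actually help — wasted engineering effort.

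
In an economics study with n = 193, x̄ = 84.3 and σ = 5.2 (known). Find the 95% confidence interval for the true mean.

CI = x̄ ± z*(σ/√n) = 84.3 ± 1.96(5.2/√193) = 84.3 ± 0.73 = (83.57, 85.03)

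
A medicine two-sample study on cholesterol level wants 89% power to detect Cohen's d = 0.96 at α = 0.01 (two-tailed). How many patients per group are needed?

z_{α/2} = 2.576, z_β = Φ⁻¹(0.89) = 1.227. For large effect (d = 0.96): n per group = 2(z_{α/2} + z_β)²/d² = 2(2.576 + 1.227)²/0.96² = 31.4 → 32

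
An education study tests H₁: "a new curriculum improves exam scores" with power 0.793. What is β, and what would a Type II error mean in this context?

β = 1 - power = 1 - 0.793 = 0.207. A Type II error is failing to reject H₀ when H₀ is false (false negative) — here, failing to conclude that a new curriculum improves exam scores when in fact it is true. Consequence: keeping the old curriculum when the new one would have helped students.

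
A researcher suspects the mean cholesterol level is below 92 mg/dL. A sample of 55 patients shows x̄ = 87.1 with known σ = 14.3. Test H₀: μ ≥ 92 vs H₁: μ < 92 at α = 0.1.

z = -2.541. Critical value: -1.28. Reject H₀.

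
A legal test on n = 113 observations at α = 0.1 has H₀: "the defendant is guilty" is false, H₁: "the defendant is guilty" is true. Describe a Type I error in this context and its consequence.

Type I error: rejecting H₀ when it is true — concluding that the defendant is guilty when in fact it is not. Consequence: convicting an innocent person.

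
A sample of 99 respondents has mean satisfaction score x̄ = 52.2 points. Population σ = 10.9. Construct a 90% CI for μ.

CI = x̄ ± z*(σ/√n) = 52.2 ± 1.645(10.9/√99) = 52.2 ± 1.8 = (50.4, 54.0)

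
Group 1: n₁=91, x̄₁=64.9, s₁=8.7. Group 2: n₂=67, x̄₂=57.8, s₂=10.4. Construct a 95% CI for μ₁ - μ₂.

Difference = 7.1. SE = √(8.7²/91 + 10.4²/67) = 1.564. CI = (4.03, 10.17)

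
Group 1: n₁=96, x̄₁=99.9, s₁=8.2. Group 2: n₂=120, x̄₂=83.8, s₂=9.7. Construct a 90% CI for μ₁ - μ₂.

Difference = 16.1. SE = √(8.2²/96 + 9.7²/120) = 1.218. CI = (14.1, 18.1)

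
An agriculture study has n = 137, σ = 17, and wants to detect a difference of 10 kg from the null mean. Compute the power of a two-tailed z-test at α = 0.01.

SE = σ/√n = 17/√137 = 1.452. Non-centrality λ = d/SE = 10/1.452 = 6.885. Power ≈ Φ(λ - z_{α/2}) = Φ(6.885 - 2.576) = Φ(4.309) = 1.0.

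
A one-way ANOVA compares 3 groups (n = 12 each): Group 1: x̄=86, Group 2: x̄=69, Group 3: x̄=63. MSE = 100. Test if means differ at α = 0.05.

Grand mean = 72.67. SS_between = 3416.0, MS_between = 1708.0. F = 17.08, F_crit ≈ 3.285. Reject H₀.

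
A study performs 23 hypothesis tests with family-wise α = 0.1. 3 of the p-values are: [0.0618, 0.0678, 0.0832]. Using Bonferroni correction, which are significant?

Bonferroni α = 0.1/23 = 0.00435. None of the given p-values are significant.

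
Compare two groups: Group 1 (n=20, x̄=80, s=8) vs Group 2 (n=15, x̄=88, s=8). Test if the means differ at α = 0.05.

Pooled sp = 8.0. t = -2.928, df = 33. Critical t = ±2.035. Reject H₀.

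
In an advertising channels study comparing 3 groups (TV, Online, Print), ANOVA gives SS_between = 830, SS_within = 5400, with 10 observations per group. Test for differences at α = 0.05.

df_between = 2, df_within = 27. F = MS_between/MS_within = 415.0/200.0 = 2.075. F_crit ≈ 3.354. Fail to reject H₀.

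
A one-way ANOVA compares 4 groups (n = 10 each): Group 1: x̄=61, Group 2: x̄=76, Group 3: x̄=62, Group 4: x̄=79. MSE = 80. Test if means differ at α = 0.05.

Grand mean = 69.5. SS_between = 2610.0, MS_between = 870.0. F = 10.875, F_crit ≈ 2.866. Reject H₀.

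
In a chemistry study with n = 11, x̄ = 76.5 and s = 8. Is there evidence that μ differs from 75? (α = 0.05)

t = (x̄ - μ₀)/(s/√n) = (76.5 - 75)/(8/√11) = 0.622. df = 10, critical t = ±2.228. Fail to reject H₀.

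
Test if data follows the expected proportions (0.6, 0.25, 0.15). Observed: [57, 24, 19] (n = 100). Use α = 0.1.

Expected: [60.0, 25.0, 15.0]. χ² = 1.257. df = 2, critical = 4.605. Fail to reject H₀.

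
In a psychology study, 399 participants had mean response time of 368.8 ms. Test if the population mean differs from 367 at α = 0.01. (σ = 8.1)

z = (x̄ - μ₀)/(σ/√n) = (368.8 - 367)/(8.1/√399) = 4.439. Critical value: ±2.576. Since |4.439| > 2.576, Reject H₀.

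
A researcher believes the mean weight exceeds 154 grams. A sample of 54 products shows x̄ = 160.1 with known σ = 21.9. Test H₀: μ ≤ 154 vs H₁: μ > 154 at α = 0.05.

z = 2.047. Critical value: 1.645. Reject H₀.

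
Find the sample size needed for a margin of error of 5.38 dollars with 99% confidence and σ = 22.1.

n = (z*σ/E)² = (2.576×22.1/5.38)² = 112.0 → n = 112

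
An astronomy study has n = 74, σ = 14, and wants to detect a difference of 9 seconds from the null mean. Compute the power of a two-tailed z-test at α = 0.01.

SE = σ/√n = 14/√74 = 1.627. Non-centrality λ = d/SE = 9/1.627 = 5.53. Power ≈ Φ(λ - z_{α/2}) = Φ(5.53 - 2.576) = Φ(2.954) = 0.998.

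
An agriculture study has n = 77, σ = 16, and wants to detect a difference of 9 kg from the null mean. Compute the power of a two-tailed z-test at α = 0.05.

SE = σ/√n = 16/√77 = 1.823. Non-centrality λ = d/SE = 9/1.823 = 4.936. Power ≈ Φ(λ - z_{α/2}) = Φ(4.936 - 1.96) = Φ(2.976) = 0.999.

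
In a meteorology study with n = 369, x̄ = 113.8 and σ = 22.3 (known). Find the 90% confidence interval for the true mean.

CI = x̄ ± z*(σ/√n) = 113.8 ± 1.645(22.3/√369) = 113.8 ± 1.91 = (111.89, 115.71)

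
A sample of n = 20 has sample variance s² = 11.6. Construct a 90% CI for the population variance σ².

df = 19. χ²_{0.05} = 30.144, χ²_{0.95} = 10.117. CI for σ² = ((n-1)s²/χ²_{α/2}, (n-1)s²/χ²_{1-α/2}) = (19·11.6/30.144, 19·11.6/10.117) = (7.31, 21.79)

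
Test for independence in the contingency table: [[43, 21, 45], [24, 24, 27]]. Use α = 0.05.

χ² = 3.94. df = 2, critical = 5.991. Fail to reject H₀. No evidence of dependence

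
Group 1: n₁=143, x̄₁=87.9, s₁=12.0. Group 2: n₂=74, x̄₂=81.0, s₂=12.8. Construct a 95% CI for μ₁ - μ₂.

Difference = 6.9. SE = √(12.0²/143 + 12.8²/74) = 1.795. CI = (3.38, 10.42)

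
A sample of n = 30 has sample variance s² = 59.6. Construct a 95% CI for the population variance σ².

df = 29. χ²_{0.025} = 45.722, χ²_{0.975} = 16.047. CI for σ² = ((n-1)s²/χ²_{α/2}, (n-1)s²/χ²_{1-α/2}) = (29·59.6/45.722, 29·59.6/16.047) = (37.8, 107.71)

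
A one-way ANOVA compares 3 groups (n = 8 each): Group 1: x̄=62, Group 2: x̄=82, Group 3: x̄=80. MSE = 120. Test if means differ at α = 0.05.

Grand mean = 74.67. SS_between = 1941.33, MS_between = 970.67. F = 8.089, F_crit ≈ 3.467. Reject H₀.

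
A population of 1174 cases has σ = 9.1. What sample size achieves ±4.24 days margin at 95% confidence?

Without FPC: n₀ = (1.96×9.1/4.24)² = 17.696. With FPC: n = n₀N/(n₀+N-1) = 17.4 → n = 18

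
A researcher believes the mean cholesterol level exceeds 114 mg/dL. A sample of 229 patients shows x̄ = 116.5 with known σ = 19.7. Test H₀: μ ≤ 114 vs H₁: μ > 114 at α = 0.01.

z = 1.92. Critical value: 2.33. Fail to reject H₀.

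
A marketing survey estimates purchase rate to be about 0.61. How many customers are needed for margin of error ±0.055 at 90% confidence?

n = z²p(1-p)/E² = 1.645²×0.61×0.39/0.055² = 212.8 → n = 213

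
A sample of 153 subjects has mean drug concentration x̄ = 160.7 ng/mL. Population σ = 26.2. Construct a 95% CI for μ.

CI = x̄ ± z*(σ/√n) = 160.7 ± 1.96(26.2/√153) = 160.7 ± 4.15 = (156.55, 164.85)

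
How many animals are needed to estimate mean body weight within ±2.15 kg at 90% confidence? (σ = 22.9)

n = (z*σ/E)² = (1.645×22.9/2.15)² = 307.0 → n = 307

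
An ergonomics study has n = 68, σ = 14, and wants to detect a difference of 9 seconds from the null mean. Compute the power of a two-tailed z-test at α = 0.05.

SE = σ/√n = 14/√68 = 1.698. Non-centrality λ = d/SE = 9/1.698 = 5.301. Power ≈ Φ(λ - z_{α/2}) = Φ(5.301 - 1.96) = Φ(3.341) = 1.0.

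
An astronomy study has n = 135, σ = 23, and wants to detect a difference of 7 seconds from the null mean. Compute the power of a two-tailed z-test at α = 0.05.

SE = σ/√n = 23/√135 = 1.98. Non-centrality λ = d/SE = 7/1.98 = 3.536. Power ≈ Φ(λ - z_{α/2}) = Φ(3.536 - 1.96) = Φ(1.576) = 0.943.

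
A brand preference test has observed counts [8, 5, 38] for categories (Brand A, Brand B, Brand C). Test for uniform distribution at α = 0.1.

Expected = 17 each. χ² = Σ(O-E)²/E = 39.176. df = 2, critical value = 4.605. Reject H₀.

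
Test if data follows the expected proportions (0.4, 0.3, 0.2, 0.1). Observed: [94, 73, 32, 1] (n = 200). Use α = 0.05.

Expected: [80.0, 60.0, 40.0, 20.0]. χ² = 24.917. df = 3, critical = 7.815. Reject H₀.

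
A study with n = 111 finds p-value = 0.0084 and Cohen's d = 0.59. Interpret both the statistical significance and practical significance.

Statistically significant (p = 0.0084 < 0.05). Cohen's d = 0.59 indicates a medium effect size. Both statistical and practical significance should be considered.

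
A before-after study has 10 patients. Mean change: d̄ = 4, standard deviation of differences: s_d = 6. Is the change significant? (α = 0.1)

t = d̄/(s_d/√n) = 4/(6/√10) = 2.108. df = 9, critical t = ±1.833. Reject H₀.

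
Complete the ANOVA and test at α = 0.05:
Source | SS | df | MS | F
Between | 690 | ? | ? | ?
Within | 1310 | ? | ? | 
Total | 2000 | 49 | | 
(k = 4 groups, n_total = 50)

df_between = 3, df_within = 46. MS_between = 230.0, MS_within = 28.48. F = 8.076, F_crit ≈ 2.807. Reject H₀.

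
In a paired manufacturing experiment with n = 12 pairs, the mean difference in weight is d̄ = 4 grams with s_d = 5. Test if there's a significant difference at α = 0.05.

t = d̄/(s_d/√n) = 4/(5/√12) = 2.771. df = 11, critical t = ±2.201. Reject H₀.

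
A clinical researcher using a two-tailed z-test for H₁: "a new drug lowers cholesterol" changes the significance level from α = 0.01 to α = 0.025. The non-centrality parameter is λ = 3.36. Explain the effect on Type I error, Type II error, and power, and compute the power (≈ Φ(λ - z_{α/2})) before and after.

Increasing α from 0.01 to 0.025:
• Type I error rate increases (α is the Type I rate by definition).
• Critical value moves from z_{α/2} = 2.576 to 2.241, so power = Φ(λ - z_{α/2}) goes from Φ(3.36 - 2.576) = 0.783 to Φ(3.36 - 2.241) = 0.868.
• Type II error rate β = 1 - power therefore decreases (0.217 → 0.132).
Appropriate when false negatives are costly — here, shelving an effective drug — patients miss out on a treatment that would have helped.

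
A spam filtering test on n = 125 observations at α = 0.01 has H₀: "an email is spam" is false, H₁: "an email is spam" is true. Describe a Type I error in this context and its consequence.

Type I error: rejecting H₀ when it is true — concluding that an email is spam when in fact it is not. Consequence: a legitimate email is sent to the spam folder and the user misses it.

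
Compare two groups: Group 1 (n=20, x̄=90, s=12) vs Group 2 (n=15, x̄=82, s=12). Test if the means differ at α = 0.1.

Pooled sp = 12.0. t = 1.952, df = 33. Critical t = ±1.692. Reject H₀.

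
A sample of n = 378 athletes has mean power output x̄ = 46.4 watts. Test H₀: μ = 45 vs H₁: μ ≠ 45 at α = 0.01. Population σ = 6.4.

z = (x̄ - μ₀)/(σ/√n) = (46.4 - 45)/(6.4/√378) = 4.253. Critical value: ±2.576. Since |4.253| > 2.576, Reject H₀.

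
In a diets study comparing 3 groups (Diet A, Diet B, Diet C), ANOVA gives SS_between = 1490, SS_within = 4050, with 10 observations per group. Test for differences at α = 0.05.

df_between = 2, df_within = 27. F = MS_between/MS_within = 745.0/150.0 = 4.967. F_crit ≈ 3.354. Reject H₀. At least one mean differs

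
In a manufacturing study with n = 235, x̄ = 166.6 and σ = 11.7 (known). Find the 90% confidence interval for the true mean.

CI = x̄ ± z*(σ/√n) = 166.6 ± 1.645(11.7/√235) = 166.6 ± 1.26 = (165.34, 167.86)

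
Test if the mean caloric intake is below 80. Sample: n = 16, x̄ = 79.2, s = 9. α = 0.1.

t = (79.2 - 80)/(9/√16) = -0.356, df = 15. Critical t = -1.341. Fail to reject H₀.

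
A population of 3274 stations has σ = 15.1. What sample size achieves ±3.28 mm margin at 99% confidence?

Without FPC: n₀ = (2.576×15.1/3.28)² = 140.636. With FPC: n = n₀N/(n₀+N-1) = 134.9 → n = 135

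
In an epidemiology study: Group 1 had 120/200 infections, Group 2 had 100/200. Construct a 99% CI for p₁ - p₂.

p̂₁ = 0.6, p̂₂ = 0.5. Difference = 0.1. CI = (-0.028, 0.228)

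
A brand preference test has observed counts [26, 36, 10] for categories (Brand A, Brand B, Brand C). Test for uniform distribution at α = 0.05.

Expected = 24 each. χ² = Σ(O-E)²/E = 14.333. df = 2, critical value = 5.991. Reject H₀.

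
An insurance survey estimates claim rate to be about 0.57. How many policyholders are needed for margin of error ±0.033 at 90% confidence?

n = z²p(1-p)/E² = 1.645²×0.57×0.43/0.033² = 609.04 → n = 610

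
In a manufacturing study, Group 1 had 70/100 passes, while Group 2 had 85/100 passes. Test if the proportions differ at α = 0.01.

p̂₁ = 0.7, p̂₂ = 0.85, pooled p̂ = 0.775. z = -2.54. Critical: ±2.576. Fail to reject H₀.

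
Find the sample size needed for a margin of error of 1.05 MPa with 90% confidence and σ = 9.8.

n = (z*σ/E)² = (1.645×9.8/1.05)² = 235.7 → n = 236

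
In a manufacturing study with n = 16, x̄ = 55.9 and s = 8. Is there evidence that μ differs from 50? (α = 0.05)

t = (x̄ - μ₀)/(s/√n) = (55.9 - 50)/(8/√16) = 2.95. df = 15, critical t = ±2.131. Reject H₀.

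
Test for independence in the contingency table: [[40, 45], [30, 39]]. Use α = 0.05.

χ² = 0.197. df = 1, critical = 3.841. Fail to reject H₀. No evidence of dependence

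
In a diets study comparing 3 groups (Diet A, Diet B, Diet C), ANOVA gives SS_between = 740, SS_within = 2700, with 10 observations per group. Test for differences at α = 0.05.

df_between = 2, df_within = 27. F = MS_between/MS_within = 370.0/100.0 = 3.7. F_crit ≈ 3.354. Reject H₀. At least one mean differs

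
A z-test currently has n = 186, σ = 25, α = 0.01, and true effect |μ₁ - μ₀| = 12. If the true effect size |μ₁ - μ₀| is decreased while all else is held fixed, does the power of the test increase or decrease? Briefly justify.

Power decreases: a smaller true effect decreases the non-centrality λ = |μ₁ - μ₀|/(σ/√n).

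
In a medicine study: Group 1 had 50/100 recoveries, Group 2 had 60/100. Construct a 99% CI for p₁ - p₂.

p̂₁ = 0.5, p̂₂ = 0.6. Difference = -0.1. CI = (-0.28, 0.08)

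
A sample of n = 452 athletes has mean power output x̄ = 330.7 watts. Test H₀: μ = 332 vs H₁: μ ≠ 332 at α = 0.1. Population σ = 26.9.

z = (x̄ - μ₀)/(σ/√n) = (330.7 - 332)/(26.9/√452) = -1.027. Critical value: ±1.645. Since |-1.027| ≤ 1.645, Fail to reject H₀.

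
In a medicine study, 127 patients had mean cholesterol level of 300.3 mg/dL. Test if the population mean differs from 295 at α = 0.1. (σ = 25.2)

z = (x̄ - μ₀)/(σ/√n) = (300.3 - 295)/(25.2/√127) = 2.37. Critical value: ±1.645. Since |2.37| > 1.645, Reject H₀.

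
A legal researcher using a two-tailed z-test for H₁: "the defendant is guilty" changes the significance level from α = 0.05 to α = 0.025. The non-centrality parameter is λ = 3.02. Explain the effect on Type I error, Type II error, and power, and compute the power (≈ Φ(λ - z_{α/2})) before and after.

Decreasing α from 0.05 to 0.025:
• Type I error rate decreases (α is the Type I rate by definition).
• Critical value moves from z_{α/2} = 1.96 to 2.241, so power = Φ(λ - z_{α/2}) goes from Φ(3.02 - 1.96) = 0.855 to Φ(3.02 - 2.241) = 0.782.
• Type II error rate β = 1 - power therefore increases (0.145 → 0.218).
Appropriate when false positives are costly — here, convicting an innocent person.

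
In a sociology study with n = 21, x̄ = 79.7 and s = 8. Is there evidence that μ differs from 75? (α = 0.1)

t = (x̄ - μ₀)/(s/√n) = (79.7 - 75)/(8/√21) = 2.692. df = 20, critical t = ±1.725. Reject H₀.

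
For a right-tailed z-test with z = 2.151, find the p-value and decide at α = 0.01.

p = P(Z > 2.151) = 1 - Φ(2.151) ≈ 0.0157. Since p ≥ 0.01, fail to reject H₀ (not significant) at α = 0.01.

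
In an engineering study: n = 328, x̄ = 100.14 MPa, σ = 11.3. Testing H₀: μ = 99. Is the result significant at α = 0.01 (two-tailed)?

z = (100.14 - 99)/(11.3/√328) = 1.827. Since |z| ≤ 2.576, not significant at α = 0.01.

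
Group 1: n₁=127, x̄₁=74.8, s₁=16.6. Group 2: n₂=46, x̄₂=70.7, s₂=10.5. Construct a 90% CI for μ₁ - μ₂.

Difference = 4.1. SE = √(16.6²/127 + 10.5²/46) = 2.137. CI = (0.58, 7.62)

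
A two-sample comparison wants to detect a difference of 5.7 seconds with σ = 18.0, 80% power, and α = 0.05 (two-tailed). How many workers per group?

n per group = 2(z_α/2 + z_β)²σ²/d² = 2×(1.96 + 0.84)²×18.0²/5.7² = 156.4 → n = 157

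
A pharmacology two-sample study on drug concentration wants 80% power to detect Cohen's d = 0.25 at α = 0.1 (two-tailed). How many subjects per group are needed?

z_{α/2} = 1.645, z_β = Φ⁻¹(0.8) = 0.842. For small effect (d = 0.25): n per group = 2(z_{α/2} + z_β)²/d² = 2(1.645 + 0.842)²/0.25² = 197.9 → 198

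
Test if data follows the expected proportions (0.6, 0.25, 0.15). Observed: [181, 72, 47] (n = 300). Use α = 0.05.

Expected: [180.0, 75.0, 45.0]. χ² = 0.214. df = 2, critical = 5.991. Fail to reject H₀.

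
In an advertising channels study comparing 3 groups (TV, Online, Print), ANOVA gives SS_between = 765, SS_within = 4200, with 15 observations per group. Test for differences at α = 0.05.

df_between = 2, df_within = 42. F = MS_between/MS_within = 382.5/100.0 = 3.825. F_crit ≈ 3.22. Reject H₀. At least one mean differs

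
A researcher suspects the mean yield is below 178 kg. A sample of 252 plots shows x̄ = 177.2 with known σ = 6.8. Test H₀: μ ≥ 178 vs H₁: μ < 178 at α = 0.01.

z = -1.868. Critical value: -2.33. Fail to reject H₀.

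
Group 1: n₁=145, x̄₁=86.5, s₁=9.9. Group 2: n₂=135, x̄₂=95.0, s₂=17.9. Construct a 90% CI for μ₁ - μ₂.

Difference = -8.5. SE = √(9.9²/145 + 17.9²/135) = 1.746. CI = (-11.37, -5.63)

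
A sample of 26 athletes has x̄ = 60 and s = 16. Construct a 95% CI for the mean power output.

CI = x̄ ± t*(s/√n) = 60 ± 2.06(16/√26) = (53.54, 66.46)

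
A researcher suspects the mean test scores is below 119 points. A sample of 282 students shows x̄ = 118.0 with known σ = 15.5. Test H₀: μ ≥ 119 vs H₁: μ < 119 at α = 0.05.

z = -1.083. Critical value: -1.645. Fail to reject H₀.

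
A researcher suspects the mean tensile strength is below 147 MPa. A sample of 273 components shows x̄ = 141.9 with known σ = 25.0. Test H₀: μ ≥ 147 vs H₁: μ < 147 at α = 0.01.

z = -3.371. Critical value: -2.33. Reject H₀.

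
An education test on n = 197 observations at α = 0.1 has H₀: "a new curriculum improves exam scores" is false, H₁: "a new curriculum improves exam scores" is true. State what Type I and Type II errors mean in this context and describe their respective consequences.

Type I (false positive): concluding that a new curriculum improves exam scores when it is not — adopting a curriculum that gives no real benefit — disruption for nothing. Type II (false negative): failing to conclude that a new curriculum improves exam scores when it is — keeping the old curriculum when the new one would have helped students. Which is costlier depends on domain priorities and is a judgement call rather than a statistical fact.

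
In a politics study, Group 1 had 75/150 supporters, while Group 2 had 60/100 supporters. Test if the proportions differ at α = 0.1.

p̂₁ = 0.5, p̂₂ = 0.6, pooled p̂ = 0.54. z = -1.554. Critical: ±1.645. Fail to reject H₀.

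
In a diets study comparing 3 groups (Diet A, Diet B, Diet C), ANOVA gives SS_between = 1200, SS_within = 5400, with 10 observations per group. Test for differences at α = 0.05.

df_between = 2, df_within = 27. F = MS_between/MS_within = 600.0/200.0 = 3.0. F_crit ≈ 3.354. Fail to reject H₀.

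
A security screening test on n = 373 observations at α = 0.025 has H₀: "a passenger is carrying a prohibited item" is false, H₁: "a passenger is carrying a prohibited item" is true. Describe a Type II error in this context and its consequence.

Type II error: failing to reject H₀ when it is false — concluding that a passenger is carrying a prohibited item is not supported when in fact it is. Consequence: letting a prohibited item through — security breach.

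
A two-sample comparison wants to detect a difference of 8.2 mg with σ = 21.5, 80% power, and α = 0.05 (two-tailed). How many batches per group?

n per group = 2(z_α/2 + z_β)²σ²/d² = 2×(1.96 + 0.84)²×21.5²/8.2² = 107.8 → n = 108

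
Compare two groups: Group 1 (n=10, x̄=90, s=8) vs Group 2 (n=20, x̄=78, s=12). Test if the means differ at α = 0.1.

Pooled sp = 10.88. t = 2.849, df = 28. Critical t = ±1.701. Reject H₀.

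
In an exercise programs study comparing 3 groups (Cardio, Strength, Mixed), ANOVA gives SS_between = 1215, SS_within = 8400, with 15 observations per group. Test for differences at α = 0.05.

df_between = 2, df_within = 42. F = MS_between/MS_within = 607.5/200.0 = 3.038. F_crit ≈ 3.22. Fail to reject H₀.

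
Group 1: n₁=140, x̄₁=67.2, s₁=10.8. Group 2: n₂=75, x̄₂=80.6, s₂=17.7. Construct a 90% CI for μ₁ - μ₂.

Difference = -13.4. SE = √(10.8²/140 + 17.7²/75) = 2.238. CI = (-17.08, -9.72)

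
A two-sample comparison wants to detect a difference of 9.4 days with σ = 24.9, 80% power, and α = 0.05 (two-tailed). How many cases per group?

n per group = 2(z_α/2 + z_β)²σ²/d² = 2×(1.96 + 0.84)²×24.9²/9.4² = 110.02 → n = 111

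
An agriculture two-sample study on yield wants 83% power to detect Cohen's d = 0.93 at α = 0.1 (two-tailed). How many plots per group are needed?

z_{α/2} = 1.645, z_β = Φ⁻¹(0.83) = 0.954. For large effect (d = 0.93): n per group = 2(z_{α/2} + z_β)²/d² = 2(1.645 + 0.954)²/0.93² = 15.6 → 16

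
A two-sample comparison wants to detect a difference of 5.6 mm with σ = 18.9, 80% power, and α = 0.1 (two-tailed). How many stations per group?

n per group = 2(z_α/2 + z_β)²σ²/d² = 2×(1.645 + 0.84)²×18.9²/5.6² = 140.7 → n = 141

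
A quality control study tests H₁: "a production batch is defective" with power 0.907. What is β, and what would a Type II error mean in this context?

β = 1 - power = 1 - 0.907 = 0.093. A Type II error is failing to reject H₀ when H₀ is false (false negative) — here, failing to conclude that a production batch is defective when in fact it is true. Consequence: shipping a defective batch — faulty products reach customers.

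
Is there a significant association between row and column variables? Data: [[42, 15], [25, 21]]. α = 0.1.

χ² = 4.186. df = 1, critical = 2.706. Reject H₀. Variables are dependent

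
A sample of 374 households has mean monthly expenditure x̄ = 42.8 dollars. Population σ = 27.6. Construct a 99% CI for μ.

CI = x̄ ± z*(σ/√n) = 42.8 ± 2.576(27.6/√374) = 42.8 ± 3.68 = (39.12, 46.48)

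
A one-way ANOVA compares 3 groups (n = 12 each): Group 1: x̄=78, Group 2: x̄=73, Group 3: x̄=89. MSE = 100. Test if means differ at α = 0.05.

Grand mean = 80.0. SS_between = 1608.0, MS_between = 804.0. F = 8.04, F_crit ≈ 3.285. Reject H₀.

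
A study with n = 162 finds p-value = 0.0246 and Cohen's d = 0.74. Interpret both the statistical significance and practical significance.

Statistically significant (p = 0.0246 < 0.05). Cohen's d = 0.74 indicates a medium effect size. Both statistical and practical significance should be considered.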